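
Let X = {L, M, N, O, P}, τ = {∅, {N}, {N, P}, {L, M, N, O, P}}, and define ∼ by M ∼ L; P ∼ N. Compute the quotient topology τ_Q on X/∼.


X/∼ = {[L=M], [N=P], [O]}; |τ_Q| = 3.

Equivalence classes: [L=M], [N=P], [O].
Quotient map π: X → X/∼ sends L ↦ [L=M], M ↦ [L=M], N ↦ [N=P], O ↦ [O], P ↦ [N=P].
For each subset V ⊆ X/∼, compute π^{-1}(V) ⊆ X and check whether π^{-1}(V) ∈ τ. V is open in τ_Q iff π^{-1}(V) ∈ τ.
  V = {}: π^{-1}(V) = ∅ ∈ τ ✓.
  V = {[L=M]}: π^{-1}(V) = {L, M} ∉ τ ✗.
  V = {[N=P]}: π^{-1}(V) = {N, P} ∈ τ ✓.
  V = {[L=M], [N=P]}: π^{-1}(V) = {L, M, N, P} ∉ τ ✗.
  V = {[O]}: π^{-1}(V) = {O} ∉ τ ✗.
  V = {[L=M], [O]}: π^{-1}(V) = {L, M, O} ∉ τ ✗.
  V = {[N=P], [O]}: π^{-1}(V) = {N, O, P} ∉ τ ✗.
  V = {[L=M], [N=P], [O]}: π^{-1}(V) = {L, M, N, O, P} ∈ τ ✓.
Open sets in the quotient: τ_Q = {{}, {[N=P]}, {[L=M], [N=P], [O]}} (3 elements).


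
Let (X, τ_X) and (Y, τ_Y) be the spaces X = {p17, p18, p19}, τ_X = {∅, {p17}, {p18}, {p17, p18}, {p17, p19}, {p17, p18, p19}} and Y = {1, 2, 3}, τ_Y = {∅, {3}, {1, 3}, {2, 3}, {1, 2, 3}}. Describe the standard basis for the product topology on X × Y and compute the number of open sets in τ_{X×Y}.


Basis B = {∅ × ∅, {p17} × {3}, {p18} × {3}, {p17} × {1, 3}, {p17} × {2, 3}, {p17, p18} × {3}, {p17, p19} × {3}, {p18} × {1, 3}, {p18} × {2, 3}, {p17} × {1, 2, 3}, {p17, p18, p19} × {3}, {p18} × {1, 2, 3}, {p17, p18} × {1, 3}, {p17, p19} × {1, 3}, {p17, p18} × {2, 3}, {p17, p19} × {2, 3}, {p17, p18} × {1, 2, 3}, {p17, p19} × {1, 2, 3}, {p17, p18, p19} × {1, 3}, {p17, p18, p19} × {2, 3}, {p17, p18, p19} × {1, 2, 3}}; |τ_{X×Y}| = 70.

Enumerate products U × V with U ∈ τ_X, V ∈ τ_Y (deduplicated):
  ∅ × ∅ = {} (∅)
  {p17} × {3} = {(p17,3)}
  {p18} × {3} = {(p18,3)}
  {p17} × {1, 3} = {(p17,1), (p17,3)}
  {p17} × {2, 3} = {(p17,2), (p17,3)}
  {p17, p18} × {3} = {(p17,3), (p18,3)}
  {p17, p19} × {3} = {(p17,3), (p19,3)}
  {p18} × {1, 3} = {(p18,1), (p18,3)}
  {p18} × {2, 3} = {(p18,2), (p18,3)}
  {p17} × {1, 2, 3} = {(p17,1), (p17,2), (p17,3)}
  {p17, p18, p19} × {3} = {(p17,3), (p18,3), (p19,3)}
  {p18} × {1, 2, 3} = {(p18,1), (p18,2), (p18,3)}
  {p17, p18} × {1, 3} = {(p17,1), (p17,3), (p18,1), (p18,3)}
  {p17, p19} × {1, 3} = {(p17,1), (p17,3), (p19,1), (p19,3)}
  {p17, p18} × {2, 3} = {(p17,2), (p17,3), (p18,2), (p18,3)}
  {p17, p19} × {2, 3} = {(p17,2), (p17,3), (p19,2), (p19,3)}
  {p17, p18} × {1, 2, 3} = {(p17,1), (p17,2), (p17,3), (p18,1), (p18,2), (p18,3)}
  {p17, p19} × {1, 2, 3} = {(p17,1), (p17,2), (p17,3), (p19,1), (p19,2), (p19,3)}
  {p17, p18, p19} × {1, 3} = {(p17,1), (p17,3), (p18,1), (p18,3), (p19,1), (p19,3)}
  {p17, p18, p19} × {2, 3} = {(p17,2), (p17,3), (p18,2), (p18,3), (p19,2), (p19,3)}
  {p17, p18, p19} × {1, 2, 3} = {(p17,1), (p17,2), (p17,3), (p18,1), (p18,2), (p18,3), (p19,1), (p19,2), (p19,3)}
These 21 distinct sets form the basis B.
Close under arbitrary unions to get τ_{X×Y}; counting gives |τ_{X×Y}| = 70.


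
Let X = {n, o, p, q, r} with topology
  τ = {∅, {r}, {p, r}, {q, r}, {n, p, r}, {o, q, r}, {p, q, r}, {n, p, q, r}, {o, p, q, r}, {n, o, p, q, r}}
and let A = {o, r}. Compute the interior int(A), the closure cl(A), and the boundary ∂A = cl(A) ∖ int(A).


int(A) = {r}, cl(A) = {n, o, p, q, r}, ∂A = {n, o, p, q}.

Closed sets in (X, τ) are complements of opens:
  closed(X, τ) = {∅, {n}, {o}, {n, o}, {n, p}, {o, q}, {n, o, p}, {n, o, q}, {n, o, p, q}, {n, o, p, q, r}}.
int(A) = ⋃ {U ∈ τ : U ⊆ A}. Opens contained in A: ∅, {r}.
Taking the union of these: int(A) = {r}.
cl(A) = ⋂ {C closed : A ⊆ C}. Closed sets containing A: {n, o, p, q, r}.
Intersecting these: cl(A) = {n, o, p, q, r}.
∂A = cl(A) ∖ int(A) = {n, o, p, q, r} ∖ {r} = {n, o, p, q}.


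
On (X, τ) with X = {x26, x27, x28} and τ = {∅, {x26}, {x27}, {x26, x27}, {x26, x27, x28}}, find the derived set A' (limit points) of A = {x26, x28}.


A' = {x28}

For each x ∈ X, list the open sets U ∈ τ with x ∈ U, then check whether U ∩ (A ∖ {x}) ≠ ∅ for every such U.
  x = x26: open {x26} ∋ x has {x26} ∩ (A ∖ {x26}) = ∅, so x is NOT a limit point.
  x = x27: open {x27} ∋ x has {x27} ∩ (A ∖ {x27}) = ∅, so x is NOT a limit point.
  x = x28: opens ∋ x are {x26, x27, x28}; each meets A ∖ {x28}, so x IS a limit point.
Collecting: A' = {x28}.


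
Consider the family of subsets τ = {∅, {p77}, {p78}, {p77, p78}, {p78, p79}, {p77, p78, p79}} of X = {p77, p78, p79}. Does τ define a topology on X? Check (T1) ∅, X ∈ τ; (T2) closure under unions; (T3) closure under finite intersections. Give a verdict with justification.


τ IS a topology on X.

Axiom (T1): ∅ ∈ τ? Yes; X ∈ τ? Yes.
Axiom (T2/T3): check pairwise unions and intersections of members of τ.
All pairwise intersections and unions checked — each lies in τ. Therefore τ satisfies (T1), (T2), (T3): it IS a topology on X.


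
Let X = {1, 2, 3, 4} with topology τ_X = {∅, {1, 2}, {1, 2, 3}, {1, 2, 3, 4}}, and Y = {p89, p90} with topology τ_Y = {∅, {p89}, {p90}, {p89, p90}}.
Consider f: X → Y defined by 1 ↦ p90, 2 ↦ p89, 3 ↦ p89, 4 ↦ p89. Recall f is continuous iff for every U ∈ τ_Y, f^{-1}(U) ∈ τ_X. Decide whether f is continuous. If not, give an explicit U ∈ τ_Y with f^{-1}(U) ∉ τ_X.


f is NOT continuous.

Compute f^{-1}(U) for each U ∈ τ_Y:
  U = ∅: f^{-1}(U) = ∅ ∈ τ_X ✓.
  U = {p89}: f^{-1}(U) = {2, 3, 4} ∉ τ_X ✗.
  U = {p90}: f^{-1}(U) = {1} ∉ τ_X ✗.
  U = {p89, p90}: f^{-1}(U) = {1, 2, 3, 4} ∈ τ_X ✓.
Found U = {p89} with f^{-1}(U) = {2, 3, 4} not in τ_X. Therefore f is NOT continuous.


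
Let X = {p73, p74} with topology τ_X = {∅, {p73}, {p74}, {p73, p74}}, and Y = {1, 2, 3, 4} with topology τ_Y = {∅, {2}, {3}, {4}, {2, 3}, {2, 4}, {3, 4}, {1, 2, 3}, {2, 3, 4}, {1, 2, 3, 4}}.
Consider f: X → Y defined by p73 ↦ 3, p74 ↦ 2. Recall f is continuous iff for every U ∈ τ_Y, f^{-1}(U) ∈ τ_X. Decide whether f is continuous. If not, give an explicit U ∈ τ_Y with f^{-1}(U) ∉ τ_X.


f IS continuous.

Compute f^{-1}(U) for each U ∈ τ_Y:
  U = ∅: f^{-1}(U) = ∅ ∈ τ_X ✓.
  U = {2}: f^{-1}(U) = {p74} ∈ τ_X ✓.
  U = {3}: f^{-1}(U) = {p73} ∈ τ_X ✓.
  U = {4}: f^{-1}(U) = ∅ ∈ τ_X ✓.
  U = {2, 3}: f^{-1}(U) = {p73, p74} ∈ τ_X ✓.
  U = {2, 4}: f^{-1}(U) = {p74} ∈ τ_X ✓.
  U = {3, 4}: f^{-1}(U) = {p73} ∈ τ_X ✓.
  U = {1, 2, 3}: f^{-1}(U) = {p73, p74} ∈ τ_X ✓.
  U = {2, 3, 4}: f^{-1}(U) = {p73, p74} ∈ τ_X ✓.
  U = {1, 2, 3, 4}: f^{-1}(U) = {p73, p74} ∈ τ_X ✓.
Every preimage lies in τ_X, so f IS continuous.


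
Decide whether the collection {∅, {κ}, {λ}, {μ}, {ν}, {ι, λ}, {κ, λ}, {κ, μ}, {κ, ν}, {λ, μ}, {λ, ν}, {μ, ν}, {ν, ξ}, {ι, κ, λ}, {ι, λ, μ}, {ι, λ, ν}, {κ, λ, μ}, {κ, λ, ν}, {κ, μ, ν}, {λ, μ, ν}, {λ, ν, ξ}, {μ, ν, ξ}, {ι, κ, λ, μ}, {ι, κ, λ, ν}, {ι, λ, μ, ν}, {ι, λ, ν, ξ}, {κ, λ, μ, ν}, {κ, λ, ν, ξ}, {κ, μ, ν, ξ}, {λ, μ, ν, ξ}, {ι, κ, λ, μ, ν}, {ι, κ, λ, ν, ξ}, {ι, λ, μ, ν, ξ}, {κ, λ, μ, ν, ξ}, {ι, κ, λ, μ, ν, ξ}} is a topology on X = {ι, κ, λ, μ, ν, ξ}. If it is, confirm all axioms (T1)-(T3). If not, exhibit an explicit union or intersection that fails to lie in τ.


τ is NOT a topology on X.

Axiom (T1): ∅ ∈ τ? Yes; X ∈ τ? Yes.
Axiom (T2/T3): check pairwise unions and intersections of members of τ.
Counterexample for (T2): {κ} ∪ {ν, ξ} = {κ, ν, ξ} ∉ τ. Therefore τ is NOT a topology.


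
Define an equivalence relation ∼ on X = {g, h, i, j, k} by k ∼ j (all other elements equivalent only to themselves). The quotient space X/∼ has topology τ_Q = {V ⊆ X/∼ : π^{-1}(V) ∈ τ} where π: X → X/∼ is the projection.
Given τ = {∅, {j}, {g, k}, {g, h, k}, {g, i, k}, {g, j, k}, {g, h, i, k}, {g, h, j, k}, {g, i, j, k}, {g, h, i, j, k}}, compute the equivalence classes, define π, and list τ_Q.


X/∼ = {[g], [h], [i], [j=k]}; |τ_Q| = 5.

Equivalence classes: [g], [h], [i], [j=k].
Quotient map π: X → X/∼ sends g ↦ [g], h ↦ [h], i ↦ [i], j ↦ [j=k], k ↦ [j=k].
For each subset V ⊆ X/∼, compute π^{-1}(V) ⊆ X and check whether π^{-1}(V) ∈ τ. V is open in τ_Q iff π^{-1}(V) ∈ τ.
  V = {}: π^{-1}(V) = ∅ ∈ τ ✓.
  V = {[g]}: π^{-1}(V) = {g} ∉ τ ✗.
  V = {[h]}: π^{-1}(V) = {h} ∉ τ ✗.
  V = {[g], [h]}: π^{-1}(V) = {g, h} ∉ τ ✗.
  V = {[i]}: π^{-1}(V) = {i} ∉ τ ✗.
  V = {[g], [i]}: π^{-1}(V) = {g, i} ∉ τ ✗.
  V = {[h], [i]}: π^{-1}(V) = {h, i} ∉ τ ✗.
  V = {[g], [h], [i]}: π^{-1}(V) = {g, h, i} ∉ τ ✗.
  V = {[j=k]}: π^{-1}(V) = {j, k} ∉ τ ✗.
  V = {[g], [j=k]}: π^{-1}(V) = {g, j, k} ∈ τ ✓.
  V = {[h], [j=k]}: π^{-1}(V) = {h, j, k} ∉ τ ✗.
  V = {[g], [h], [j=k]}: π^{-1}(V) = {g, h, j, k} ∈ τ ✓.
  V = {[i], [j=k]}: π^{-1}(V) = {i, j, k} ∉ τ ✗.
  V = {[g], [i], [j=k]}: π^{-1}(V) = {g, i, j, k} ∈ τ ✓.
  V = {[h], [i], [j=k]}: π^{-1}(V) = {h, i, j, k} ∉ τ ✗.
  V = {[g], [h], [i], [j=k]}: π^{-1}(V) = {g, h, i, j, k} ∈ τ ✓.
Open sets in the quotient: τ_Q = {{}, {[g], [j=k]}, {[g], [h], [j=k]}, {[g], [i], [j=k]}, {[g], [h], [i], [j=k]}} (5 elements).


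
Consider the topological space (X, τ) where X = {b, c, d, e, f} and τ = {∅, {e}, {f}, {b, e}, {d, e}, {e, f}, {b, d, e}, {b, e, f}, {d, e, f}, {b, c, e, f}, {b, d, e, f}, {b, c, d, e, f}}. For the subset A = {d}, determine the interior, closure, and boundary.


int(A) = ∅, cl(A) = {d}, ∂A = {d}.

Closed sets in (X, τ) are complements of opens:
  closed(X, τ) = {∅, {c}, {d}, {b, c}, {c, d}, {c, f}, {b, c, d}, {b, c, f}, {c, d, f}, {b, c, d, e}, {b, c, d, f}, {b, c, d, e, f}}.
int(A) = ⋃ {U ∈ τ : U ⊆ A}. Opens contained in A: ∅.
Taking the union of these: int(A) = ∅.
cl(A) = ⋂ {C closed : A ⊆ C}. Closed sets containing A: {d}, {c, d}, {b, c, d}, {c, d, f}, {b, c, d, e}, {b, c, d, f}, {b, c, d, e, f}.
Intersecting these: cl(A) = {d}.
∂A = cl(A) ∖ int(A) = {d} ∖ ∅ = {d}.


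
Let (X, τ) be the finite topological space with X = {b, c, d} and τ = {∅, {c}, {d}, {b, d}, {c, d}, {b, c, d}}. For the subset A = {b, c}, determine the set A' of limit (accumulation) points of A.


A' = ∅

For each x ∈ X, list the open sets U ∈ τ with x ∈ U, then check whether U ∩ (A ∖ {x}) ≠ ∅ for every such U.
  x = b: open {b, d} ∋ x has {b, d} ∩ (A ∖ {b}) = ∅, so x is NOT a limit point.
  x = c: open {c} ∋ x has {c} ∩ (A ∖ {c}) = ∅, so x is NOT a limit point.
  x = d: open {d} ∋ x has {d} ∩ (A ∖ {d}) = ∅, so x is NOT a limit point.
Collecting: A' = ∅.


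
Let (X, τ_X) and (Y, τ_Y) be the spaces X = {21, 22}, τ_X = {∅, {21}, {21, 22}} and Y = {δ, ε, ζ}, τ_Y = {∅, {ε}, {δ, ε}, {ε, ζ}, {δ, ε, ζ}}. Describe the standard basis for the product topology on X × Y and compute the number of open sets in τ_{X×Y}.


Basis B = {∅ × ∅, {21} × {ε}, {21} × {δ, ε}, {21} × {ε, ζ}, {21, 22} × {ε}, {21} × {δ, ε, ζ}, {21, 22} × {δ, ε}, {21, 22} × {ε, ζ}, {21, 22} × {δ, ε, ζ}}; |τ_{X×Y}| = 14.

Enumerate products U × V with U ∈ τ_X, V ∈ τ_Y (deduplicated):
  ∅ × ∅ = {} (∅)
  {21} × {ε} = {(21,ε)}
  {21} × {δ, ε} = {(21,δ), (21,ε)}
  {21} × {ε, ζ} = {(21,ε), (21,ζ)}
  {21, 22} × {ε} = {(21,ε), (22,ε)}
  {21} × {δ, ε, ζ} = {(21,δ), (21,ε), (21,ζ)}
  {21, 22} × {δ, ε} = {(21,δ), (21,ε), (22,δ), (22,ε)}
  {21, 22} × {ε, ζ} = {(21,ε), (21,ζ), (22,ε), (22,ζ)}
  {21, 22} × {δ, ε, ζ} = {(21,δ), (21,ε), (21,ζ), (22,δ), (22,ε), (22,ζ)}
These 9 distinct sets form the basis B.
Close under arbitrary unions to get τ_{X×Y}; counting gives |τ_{X×Y}| = 14.


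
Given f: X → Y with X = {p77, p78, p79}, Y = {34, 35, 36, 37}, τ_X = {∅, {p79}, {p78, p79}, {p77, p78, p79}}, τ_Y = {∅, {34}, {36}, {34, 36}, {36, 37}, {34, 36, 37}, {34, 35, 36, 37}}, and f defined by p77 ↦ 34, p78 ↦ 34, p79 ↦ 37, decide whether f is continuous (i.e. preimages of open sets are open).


f is NOT continuous.

Compute f^{-1}(U) for each U ∈ τ_Y:
  U = ∅: f^{-1}(U) = ∅ ∈ τ_X ✓.
  U = {34}: f^{-1}(U) = {p77, p78} ∉ τ_X ✗.
  U = {36}: f^{-1}(U) = ∅ ∈ τ_X ✓.
  U = {34, 36}: f^{-1}(U) = {p77, p78} ∉ τ_X ✗.
  U = {36, 37}: f^{-1}(U) = {p79} ∈ τ_X ✓.
  U = {34, 36, 37}: f^{-1}(U) = {p77, p78, p79} ∈ τ_X ✓.
  U = {34, 35, 36, 37}: f^{-1}(U) = {p77, p78, p79} ∈ τ_X ✓.
Found U = {34} with f^{-1}(U) = {p77, p78} not in τ_X. Therefore f is NOT continuous.


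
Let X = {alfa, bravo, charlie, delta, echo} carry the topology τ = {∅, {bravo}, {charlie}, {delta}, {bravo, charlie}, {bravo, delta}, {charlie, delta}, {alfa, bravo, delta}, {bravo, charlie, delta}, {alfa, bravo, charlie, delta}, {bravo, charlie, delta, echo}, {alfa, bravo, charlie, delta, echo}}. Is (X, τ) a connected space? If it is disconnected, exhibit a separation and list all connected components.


(X, τ) is connected.

Find clopen sets (U ∈ τ with X ∖ U ∈ τ):
  U = ∅, X ∖ U = {alfa, bravo, charlie, delta, echo} — both open, so U is clopen.
  U = {alfa, bravo, charlie, delta, echo}, X ∖ U = ∅ — both open, so U is clopen.
Only trivial clopens (∅ and X) exist, so (X, τ) is connected.
Compute connected components by grouping points that agree on all clopens:
  component: {alfa, bravo, charlie, delta, echo}


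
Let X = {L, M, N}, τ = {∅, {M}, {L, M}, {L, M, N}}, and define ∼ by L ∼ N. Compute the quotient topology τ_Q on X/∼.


X/∼ = {[L=N], [M]}; |τ_Q| = 3.

Equivalence classes: [L=N], [M].
Quotient map π: X → X/∼ sends L ↦ [L=N], M ↦ [M], N ↦ [L=N].
For each subset V ⊆ X/∼, compute π^{-1}(V) ⊆ X and check whether π^{-1}(V) ∈ τ. V is open in τ_Q iff π^{-1}(V) ∈ τ.
  V = {}: π^{-1}(V) = ∅ ∈ τ ✓.
  V = {[L=N]}: π^{-1}(V) = {L, N} ∉ τ ✗.
  V = {[M]}: π^{-1}(V) = {M} ∈ τ ✓.
  V = {[L=N], [M]}: π^{-1}(V) = {L, M, N} ∈ τ ✓.
Open sets in the quotient: τ_Q = {{}, {[M]}, {[L=N], [M]}} (3 elements).


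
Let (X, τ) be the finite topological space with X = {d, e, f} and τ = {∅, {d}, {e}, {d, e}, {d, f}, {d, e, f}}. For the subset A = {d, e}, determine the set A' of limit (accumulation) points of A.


A' = {f}

For each x ∈ X, list the open sets U ∈ τ with x ∈ U, then check whether U ∩ (A ∖ {x}) ≠ ∅ for every such U.
  x = d: open {d} ∋ x has {d} ∩ (A ∖ {d}) = ∅, so x is NOT a limit point.
  x = e: open {e} ∋ x has {e} ∩ (A ∖ {e}) = ∅, so x is NOT a limit point.
  x = f: opens ∋ x are {d, f}, {d, e, f}; each meets A ∖ {f}, so x IS a limit point.
Collecting: A' = {f}.


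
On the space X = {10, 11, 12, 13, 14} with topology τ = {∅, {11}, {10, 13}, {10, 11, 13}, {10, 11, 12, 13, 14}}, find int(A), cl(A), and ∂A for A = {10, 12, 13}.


int(A) = {10, 13}, cl(A) = {10, 12, 13, 14}, ∂A = {12, 14}.

Closed sets in (X, τ) are complements of opens:
  closed(X, τ) = {∅, {12, 14}, {11, 12, 14}, {10, 12, 13, 14}, {10, 11, 12, 13, 14}}.
int(A) = ⋃ {U ∈ τ : U ⊆ A}. Opens contained in A: ∅, {10, 13}.
Taking the union of these: int(A) = {10, 13}.
cl(A) = ⋂ {C closed : A ⊆ C}. Closed sets containing A: {10, 12, 13, 14}, {10, 11, 12, 13, 14}.
Intersecting these: cl(A) = {10, 12, 13, 14}.
∂A = cl(A) ∖ int(A) = {10, 12, 13, 14} ∖ {10, 13} = {12, 14}.


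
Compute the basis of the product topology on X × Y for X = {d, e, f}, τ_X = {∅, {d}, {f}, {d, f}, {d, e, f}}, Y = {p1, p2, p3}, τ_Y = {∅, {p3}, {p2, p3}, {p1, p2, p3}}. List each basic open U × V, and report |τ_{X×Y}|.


Basis B = {∅ × ∅, {d} × {p3}, {f} × {p3}, {d} × {p2, p3}, {d, f} × {p3}, {f} × {p2, p3}, {d} × {p1, p2, p3}, {d, e, f} × {p3}, {f} × {p1, p2, p3}, {d, f} × {p2, p3}, {d, f} × {p1, p2, p3}, {d, e, f} × {p2, p3}, {d, e, f} × {p1, p2, p3}}; |τ_{X×Y}| = 30.

Enumerate products U × V with U ∈ τ_X, V ∈ τ_Y (deduplicated):
  ∅ × ∅ = {} (∅)
  {d} × {p3} = {(d,p3)}
  {f} × {p3} = {(f,p3)}
  {d} × {p2, p3} = {(d,p2), (d,p3)}
  {d, f} × {p3} = {(d,p3), (f,p3)}
  {f} × {p2, p3} = {(f,p2), (f,p3)}
  {d} × {p1, p2, p3} = {(d,p1), (d,p2), (d,p3)}
  {d, e, f} × {p3} = {(d,p3), (e,p3), (f,p3)}
  {f} × {p1, p2, p3} = {(f,p1), (f,p2), (f,p3)}
  {d, f} × {p2, p3} = {(d,p2), (d,p3), (f,p2), (f,p3)}
  {d, f} × {p1, p2, p3} = {(d,p1), (d,p2), (d,p3), (f,p1), (f,p2), (f,p3)}
  {d, e, f} × {p2, p3} = {(d,p2), (d,p3), (e,p2), (e,p3), (f,p2), (f,p3)}
  {d, e, f} × {p1, p2, p3} = {(d,p1), (d,p2), (d,p3), (e,p1), (e,p2), (e,p3), (f,p1), (f,p2), (f,p3)}
These 13 distinct sets form the basis B.
Close under arbitrary unions to get τ_{X×Y}; counting gives |τ_{X×Y}| = 30.


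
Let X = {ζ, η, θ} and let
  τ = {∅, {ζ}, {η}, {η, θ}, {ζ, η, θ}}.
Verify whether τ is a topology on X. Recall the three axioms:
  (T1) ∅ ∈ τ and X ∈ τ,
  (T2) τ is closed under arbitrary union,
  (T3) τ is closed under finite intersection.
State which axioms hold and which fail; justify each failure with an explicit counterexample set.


τ is NOT a topology on X.

Axiom (T1): ∅ ∈ τ? Yes; X ∈ τ? Yes.
Axiom (T2/T3): check pairwise unions and intersections of members of τ.
Counterexample for (T2): {ζ} ∪ {η} = {ζ, η} ∉ τ. Therefore τ is NOT a topology.


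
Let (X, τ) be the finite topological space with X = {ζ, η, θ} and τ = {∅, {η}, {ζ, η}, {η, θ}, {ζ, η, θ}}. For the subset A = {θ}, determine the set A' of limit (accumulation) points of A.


A' = ∅

For each x ∈ X, list the open sets U ∈ τ with x ∈ U, then check whether U ∩ (A ∖ {x}) ≠ ∅ for every such U.
  x = ζ: open {ζ, η} ∋ x has {ζ, η} ∩ (A ∖ {ζ}) = ∅, so x is NOT a limit point.
  x = η: open {η} ∋ x has {η} ∩ (A ∖ {η}) = ∅, so x is NOT a limit point.
  x = θ: open {η, θ} ∋ x has {η, θ} ∩ (A ∖ {θ}) = ∅, so x is NOT a limit point.
Collecting: A' = ∅.


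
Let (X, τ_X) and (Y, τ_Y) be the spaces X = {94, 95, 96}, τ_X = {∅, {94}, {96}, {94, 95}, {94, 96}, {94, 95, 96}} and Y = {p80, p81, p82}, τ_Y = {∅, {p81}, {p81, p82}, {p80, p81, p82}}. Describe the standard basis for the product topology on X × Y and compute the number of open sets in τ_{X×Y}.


Basis B = {∅ × ∅, {94} × {p81}, {96} × {p81}, {94} × {p81, p82}, {94, 95} × {p81}, {94, 96} × {p81}, {96} × {p81, p82}, {94} × {p80, p81, p82}, {94, 95, 96} × {p81}, {96} × {p80, p81, p82}, {94, 95} × {p81, p82}, {94, 96} × {p81, p82}, {94, 95} × {p80, p81, p82}, {94, 96} × {p80, p81, p82}, {94, 95, 96} × {p81, p82}, {94, 95, 96} × {p80, p81, p82}}; |τ_{X×Y}| = 40.

Enumerate products U × V with U ∈ τ_X, V ∈ τ_Y (deduplicated):
  ∅ × ∅ = {} (∅)
  {94} × {p81} = {(94,p81)}
  {96} × {p81} = {(96,p81)}
  {94} × {p81, p82} = {(94,p81), (94,p82)}
  {94, 95} × {p81} = {(94,p81), (95,p81)}
  {94, 96} × {p81} = {(94,p81), (96,p81)}
  {96} × {p81, p82} = {(96,p81), (96,p82)}
  {94} × {p80, p81, p82} = {(94,p80), (94,p81), (94,p82)}
  {94, 95, 96} × {p81} = {(94,p81), (95,p81), (96,p81)}
  {96} × {p80, p81, p82} = {(96,p80), (96,p81), (96,p82)}
  {94, 95} × {p81, p82} = {(94,p81), (94,p82), (95,p81), (95,p82)}
  {94, 96} × {p81, p82} = {(94,p81), (94,p82), (96,p81), (96,p82)}
  {94, 95} × {p80, p81, p82} = {(94,p80), (94,p81), (94,p82), (95,p80), (95,p81), (95,p82)}
  {94, 96} × {p80, p81, p82} = {(94,p80), (94,p81), (94,p82), (96,p80), (96,p81), (96,p82)}
  {94, 95, 96} × {p81, p82} = {(94,p81), (94,p82), (95,p81), (95,p82), (96,p81), (96,p82)}
  {94, 95, 96} × {p80, p81, p82} = {(94,p80), (94,p81), (94,p82), (95,p80), (95,p81), (95,p82), (96,p80), (96,p81), (96,p82)}
These 16 distinct sets form the basis B.
Close under arbitrary unions to get τ_{X×Y}; counting gives |τ_{X×Y}| = 40.


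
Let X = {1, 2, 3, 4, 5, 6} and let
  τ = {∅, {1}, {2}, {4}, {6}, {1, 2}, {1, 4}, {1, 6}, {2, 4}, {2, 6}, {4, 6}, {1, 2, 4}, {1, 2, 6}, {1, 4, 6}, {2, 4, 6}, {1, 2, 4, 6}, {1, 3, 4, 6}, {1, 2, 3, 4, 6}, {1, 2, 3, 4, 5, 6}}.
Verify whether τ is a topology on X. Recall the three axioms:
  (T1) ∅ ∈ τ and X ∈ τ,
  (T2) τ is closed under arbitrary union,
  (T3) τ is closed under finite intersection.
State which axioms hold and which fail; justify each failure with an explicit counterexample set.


τ IS a topology on X.

Axiom (T1): ∅ ∈ τ? Yes; X ∈ τ? Yes.
Axiom (T2/T3): check pairwise unions and intersections of members of τ.
All pairwise intersections and unions checked — each lies in τ. Therefore τ satisfies (T1), (T2), (T3): it IS a topology on X.


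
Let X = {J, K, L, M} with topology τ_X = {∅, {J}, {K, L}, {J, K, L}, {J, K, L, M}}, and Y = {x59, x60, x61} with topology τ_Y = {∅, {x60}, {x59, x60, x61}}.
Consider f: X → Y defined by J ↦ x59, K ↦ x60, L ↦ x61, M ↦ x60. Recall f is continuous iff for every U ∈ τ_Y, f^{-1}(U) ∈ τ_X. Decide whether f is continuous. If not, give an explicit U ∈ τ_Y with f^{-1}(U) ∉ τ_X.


f is NOT continuous.

Compute f^{-1}(U) for each U ∈ τ_Y:
  U = ∅: f^{-1}(U) = ∅ ∈ τ_X ✓.
  U = {x60}: f^{-1}(U) = {K, M} ∉ τ_X ✗.
  U = {x59, x60, x61}: f^{-1}(U) = {J, K, L, M} ∈ τ_X ✓.
Found U = {x60} with f^{-1}(U) = {K, M} not in τ_X. Therefore f is NOT continuous.


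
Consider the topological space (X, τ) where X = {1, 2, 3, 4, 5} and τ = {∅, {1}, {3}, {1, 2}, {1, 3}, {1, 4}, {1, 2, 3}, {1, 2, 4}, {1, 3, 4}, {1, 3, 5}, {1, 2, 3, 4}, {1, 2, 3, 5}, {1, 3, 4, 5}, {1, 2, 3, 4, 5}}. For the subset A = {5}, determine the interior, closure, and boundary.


int(A) = ∅, cl(A) = {5}, ∂A = {5}.

Closed sets in (X, τ) are complements of opens:
  closed(X, τ) = {∅, {2}, {4}, {5}, {2, 4}, {2, 5}, {3, 5}, {4, 5}, {2, 3, 5}, {2, 4, 5}, {3, 4, 5}, {1, 2, 4, 5}, {2, 3, 4, 5}, {1, 2, 3, 4, 5}}.
int(A) = ⋃ {U ∈ τ : U ⊆ A}. Opens contained in A: ∅.
Taking the union of these: int(A) = ∅.
cl(A) = ⋂ {C closed : A ⊆ C}. Closed sets containing A: {5}, {2, 5}, {3, 5}, {4, 5}, {2, 3, 5}, {2, 4, 5}, {3, 4, 5}, {1, 2, 4, 5}, {2, 3, 4, 5}, {1, 2, 3, 4, 5}.
Intersecting these: cl(A) = {5}.
∂A = cl(A) ∖ int(A) = {5} ∖ ∅ = {5}.


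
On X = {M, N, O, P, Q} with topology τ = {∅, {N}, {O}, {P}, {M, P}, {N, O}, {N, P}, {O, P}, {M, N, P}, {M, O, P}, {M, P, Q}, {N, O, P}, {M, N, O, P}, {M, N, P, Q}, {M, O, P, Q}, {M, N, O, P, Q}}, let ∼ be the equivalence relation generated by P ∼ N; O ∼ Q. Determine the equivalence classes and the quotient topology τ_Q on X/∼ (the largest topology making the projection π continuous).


X/∼ = {[M], [N=P], [O=Q]}; |τ_Q| = 4.

Equivalence classes: [M], [N=P], [O=Q].
Quotient map π: X → X/∼ sends M ↦ [M], N ↦ [N=P], O ↦ [O=Q], P ↦ [N=P], Q ↦ [O=Q].
For each subset V ⊆ X/∼, compute π^{-1}(V) ⊆ X and check whether π^{-1}(V) ∈ τ. V is open in τ_Q iff π^{-1}(V) ∈ τ.
  V = {}: π^{-1}(V) = ∅ ∈ τ ✓.
  V = {[M]}: π^{-1}(V) = {M} ∉ τ ✗.
  V = {[N=P]}: π^{-1}(V) = {N, P} ∈ τ ✓.
  V = {[M], [N=P]}: π^{-1}(V) = {M, N, P} ∈ τ ✓.
  V = {[O=Q]}: π^{-1}(V) = {O, Q} ∉ τ ✗.
  V = {[M], [O=Q]}: π^{-1}(V) = {M, O, Q} ∉ τ ✗.
  V = {[N=P], [O=Q]}: π^{-1}(V) = {N, O, P, Q} ∉ τ ✗.
  V = {[M], [N=P], [O=Q]}: π^{-1}(V) = {M, N, O, P, Q} ∈ τ ✓.
Open sets in the quotient: τ_Q = {{}, {[N=P]}, {[M], [N=P]}, {[M], [N=P], [O=Q]}} (4 elements).


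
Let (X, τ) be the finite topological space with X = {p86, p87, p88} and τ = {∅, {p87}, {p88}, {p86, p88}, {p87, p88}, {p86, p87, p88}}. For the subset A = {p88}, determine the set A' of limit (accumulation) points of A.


A' = {p86}

For each x ∈ X, list the open sets U ∈ τ with x ∈ U, then check whether U ∩ (A ∖ {x}) ≠ ∅ for every such U.
  x = p86: opens ∋ x are {p86, p88}, {p86, p87, p88}; each meets A ∖ {p86}, so x IS a limit point.
  x = p87: open {p87} ∋ x has {p87} ∩ (A ∖ {p87}) = ∅, so x is NOT a limit point.
  x = p88: open {p88} ∋ x has {p88} ∩ (A ∖ {p88}) = ∅, so x is NOT a limit point.
Collecting: A' = {p86}.


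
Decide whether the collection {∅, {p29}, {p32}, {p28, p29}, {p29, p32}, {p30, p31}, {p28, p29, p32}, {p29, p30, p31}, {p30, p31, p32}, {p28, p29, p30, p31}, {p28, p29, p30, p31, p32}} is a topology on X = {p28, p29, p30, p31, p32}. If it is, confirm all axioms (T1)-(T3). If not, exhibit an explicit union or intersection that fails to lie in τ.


τ is NOT a topology on X.

Axiom (T1): ∅ ∈ τ? Yes; X ∈ τ? Yes.
Axiom (T2/T3): check pairwise unions and intersections of members of τ.
Counterexample for (T2): {p29} ∪ {p30, p31, p32} = {p29, p30, p31, p32} ∉ τ. Therefore τ is NOT a topology.


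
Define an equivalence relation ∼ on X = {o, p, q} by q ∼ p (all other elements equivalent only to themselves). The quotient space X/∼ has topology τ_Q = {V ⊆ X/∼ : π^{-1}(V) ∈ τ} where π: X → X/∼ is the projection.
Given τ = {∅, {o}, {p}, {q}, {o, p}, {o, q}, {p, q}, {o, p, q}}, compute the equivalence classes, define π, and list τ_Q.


X/∼ = {[o], [p=q]}; |τ_Q| = 4.

Equivalence classes: [o], [p=q].
Quotient map π: X → X/∼ sends o ↦ [o], p ↦ [p=q], q ↦ [p=q].
For each subset V ⊆ X/∼, compute π^{-1}(V) ⊆ X and check whether π^{-1}(V) ∈ τ. V is open in τ_Q iff π^{-1}(V) ∈ τ.
  V = {}: π^{-1}(V) = ∅ ∈ τ ✓.
  V = {[o]}: π^{-1}(V) = {o} ∈ τ ✓.
  V = {[p=q]}: π^{-1}(V) = {p, q} ∈ τ ✓.
  V = {[o], [p=q]}: π^{-1}(V) = {o, p, q} ∈ τ ✓.
Open sets in the quotient: τ_Q = {{}, {[o]}, {[p=q]}, {[o], [p=q]}} (4 elements).


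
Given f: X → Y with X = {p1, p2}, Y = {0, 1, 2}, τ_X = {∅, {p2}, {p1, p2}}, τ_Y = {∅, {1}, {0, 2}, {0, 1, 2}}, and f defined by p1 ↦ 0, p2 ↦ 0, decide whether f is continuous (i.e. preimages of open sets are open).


f IS continuous.

Compute f^{-1}(U) for each U ∈ τ_Y:
  U = ∅: f^{-1}(U) = ∅ ∈ τ_X ✓.
  U = {1}: f^{-1}(U) = ∅ ∈ τ_X ✓.
  U = {0, 2}: f^{-1}(U) = {p1, p2} ∈ τ_X ✓.
  U = {0, 1, 2}: f^{-1}(U) = {p1, p2} ∈ τ_X ✓.
Every preimage lies in τ_X, so f IS continuous.


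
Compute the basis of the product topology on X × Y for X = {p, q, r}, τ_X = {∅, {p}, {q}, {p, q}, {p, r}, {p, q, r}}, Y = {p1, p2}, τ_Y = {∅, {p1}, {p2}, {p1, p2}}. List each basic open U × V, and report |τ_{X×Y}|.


Basis B = {∅ × ∅, {p} × {p1}, {p} × {p2}, {q} × {p1}, {q} × {p2}, {p} × {p1, p2}, {p, q} × {p1}, {p, r} × {p1}, {p, q} × {p2}, {p, r} × {p2}, {q} × {p1, p2}, {p, q, r} × {p1}, {p, q, r} × {p2}, {p, q} × {p1, p2}, {p, r} × {p1, p2}, {p, q, r} × {p1, p2}}; |τ_{X×Y}| = 36.

Enumerate products U × V with U ∈ τ_X, V ∈ τ_Y (deduplicated):
  ∅ × ∅ = {} (∅)
  {p} × {p1} = {(p,p1)}
  {p} × {p2} = {(p,p2)}
  {q} × {p1} = {(q,p1)}
  {q} × {p2} = {(q,p2)}
  {p} × {p1, p2} = {(p,p1), (p,p2)}
  {p, q} × {p1} = {(p,p1), (q,p1)}
  {p, r} × {p1} = {(p,p1), (r,p1)}
  {p, q} × {p2} = {(p,p2), (q,p2)}
  {p, r} × {p2} = {(p,p2), (r,p2)}
  {q} × {p1, p2} = {(q,p1), (q,p2)}
  {p, q, r} × {p1} = {(p,p1), (q,p1), (r,p1)}
  {p, q, r} × {p2} = {(p,p2), (q,p2), (r,p2)}
  {p, q} × {p1, p2} = {(p,p1), (p,p2), (q,p1), (q,p2)}
  {p, r} × {p1, p2} = {(p,p1), (p,p2), (r,p1), (r,p2)}
  {p, q, r} × {p1, p2} = {(p,p1), (p,p2), (q,p1), (q,p2), (r,p1), (r,p2)}
These 16 distinct sets form the basis B.
Close under arbitrary unions to get τ_{X×Y}; counting gives |τ_{X×Y}| = 36.


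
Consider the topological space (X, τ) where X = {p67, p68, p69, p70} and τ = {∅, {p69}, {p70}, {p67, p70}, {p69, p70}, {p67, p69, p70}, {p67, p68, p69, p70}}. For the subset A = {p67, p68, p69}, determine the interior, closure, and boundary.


int(A) = {p69}, cl(A) = {p67, p68, p69}, ∂A = {p67, p68}.

Closed sets in (X, τ) are complements of opens:
  closed(X, τ) = {∅, {p68}, {p67, p68}, {p68, p69}, {p67, p68, p69}, {p67, p68, p70}, {p67, p68, p69, p70}}.
int(A) = ⋃ {U ∈ τ : U ⊆ A}. Opens contained in A: ∅, {p69}.
Taking the union of these: int(A) = {p69}.
cl(A) = ⋂ {C closed : A ⊆ C}. Closed sets containing A: {p67, p68, p69}, {p67, p68, p69, p70}.
Intersecting these: cl(A) = {p67, p68, p69}.
∂A = cl(A) ∖ int(A) = {p67, p68, p69} ∖ {p69} = {p67, p68}.


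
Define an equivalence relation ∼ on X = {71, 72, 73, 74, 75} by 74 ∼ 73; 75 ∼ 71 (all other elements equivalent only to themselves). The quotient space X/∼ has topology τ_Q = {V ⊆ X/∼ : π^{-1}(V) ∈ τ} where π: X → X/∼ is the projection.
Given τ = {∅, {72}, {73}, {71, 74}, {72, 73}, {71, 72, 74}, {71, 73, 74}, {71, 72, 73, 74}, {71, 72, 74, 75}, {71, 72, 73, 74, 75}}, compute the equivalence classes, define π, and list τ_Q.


X/∼ = {[71=75], [72], [73=74]}; |τ_Q| = 3.

Equivalence classes: [71=75], [72], [73=74].
Quotient map π: X → X/∼ sends 71 ↦ [71=75], 72 ↦ [72], 73 ↦ [73=74], 74 ↦ [73=74], 75 ↦ [71=75].
For each subset V ⊆ X/∼, compute π^{-1}(V) ⊆ X and check whether π^{-1}(V) ∈ τ. V is open in τ_Q iff π^{-1}(V) ∈ τ.
  V = {}: π^{-1}(V) = ∅ ∈ τ ✓.
  V = {[71=75]}: π^{-1}(V) = {71, 75} ∉ τ ✗.
  V = {[72]}: π^{-1}(V) = {72} ∈ τ ✓.
  V = {[71=75], [72]}: π^{-1}(V) = {71, 72, 75} ∉ τ ✗.
  V = {[73=74]}: π^{-1}(V) = {73, 74} ∉ τ ✗.
  V = {[71=75], [73=74]}: π^{-1}(V) = {71, 73, 74, 75} ∉ τ ✗.
  V = {[72], [73=74]}: π^{-1}(V) = {72, 73, 74} ∉ τ ✗.
  V = {[71=75], [72], [73=74]}: π^{-1}(V) = {71, 72, 73, 74, 75} ∈ τ ✓.
Open sets in the quotient: τ_Q = {{}, {[72]}, {[71=75], [72], [73=74]}} (3 elements).


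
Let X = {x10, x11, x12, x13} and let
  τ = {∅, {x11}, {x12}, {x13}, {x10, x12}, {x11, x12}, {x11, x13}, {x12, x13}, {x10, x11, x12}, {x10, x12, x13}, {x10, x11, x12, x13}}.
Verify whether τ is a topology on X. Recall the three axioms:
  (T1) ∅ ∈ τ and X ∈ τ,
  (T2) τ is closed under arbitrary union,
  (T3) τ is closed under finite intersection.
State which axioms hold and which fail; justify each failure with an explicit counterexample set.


τ is NOT a topology on X.

Axiom (T1): ∅ ∈ τ? Yes; X ∈ τ? Yes.
Axiom (T2/T3): check pairwise unions and intersections of members of τ.
Counterexample for (T2): {x11} ∪ {x12, x13} = {x11, x12, x13} ∉ τ. Therefore τ is NOT a topology.


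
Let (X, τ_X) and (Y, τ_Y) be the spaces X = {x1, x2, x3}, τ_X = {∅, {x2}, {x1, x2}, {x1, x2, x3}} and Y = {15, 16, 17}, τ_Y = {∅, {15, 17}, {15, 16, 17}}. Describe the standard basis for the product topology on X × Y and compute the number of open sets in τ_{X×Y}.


Basis B = {∅ × ∅, {x2} × {15, 17}, {x2} × {15, 16, 17}, {x1, x2} × {15, 17}, {x1, x2} × {15, 16, 17}, {x1, x2, x3} × {15, 17}, {x1, x2, x3} × {15, 16, 17}}; |τ_{X×Y}| = 10.

Enumerate products U × V with U ∈ τ_X, V ∈ τ_Y (deduplicated):
  ∅ × ∅ = {} (∅)
  {x2} × {15, 17} = {(x2,15), (x2,17)}
  {x2} × {15, 16, 17} = {(x2,15), (x2,16), (x2,17)}
  {x1, x2} × {15, 17} = {(x1,15), (x1,17), (x2,15), (x2,17)}
  {x1, x2} × {15, 16, 17} = {(x1,15), (x1,16), (x1,17), (x2,15), (x2,16), (x2,17)}
  {x1, x2, x3} × {15, 17} = {(x1,15), (x1,17), (x2,15), (x2,17), (x3,15), (x3,17)}
  {x1, x2, x3} × {15, 16, 17} = {(x1,15), (x1,16), (x1,17), (x2,15), (x2,16), (x2,17), (x3,15), (x3,16), (x3,17)}
These 7 distinct sets form the basis B.
Close under arbitrary unions to get τ_{X×Y}; counting gives |τ_{X×Y}| = 10.


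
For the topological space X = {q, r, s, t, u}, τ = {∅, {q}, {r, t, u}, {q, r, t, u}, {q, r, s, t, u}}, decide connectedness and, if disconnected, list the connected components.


(X, τ) is connected.

Find clopen sets (U ∈ τ with X ∖ U ∈ τ):
  U = ∅, X ∖ U = {q, r, s, t, u} — both open, so U is clopen.
  U = {q, r, s, t, u}, X ∖ U = ∅ — both open, so U is clopen.
Only trivial clopens (∅ and X) exist, so (X, τ) is connected.
Compute connected components by grouping points that agree on all clopens:
  component: {q, r, s, t, u}


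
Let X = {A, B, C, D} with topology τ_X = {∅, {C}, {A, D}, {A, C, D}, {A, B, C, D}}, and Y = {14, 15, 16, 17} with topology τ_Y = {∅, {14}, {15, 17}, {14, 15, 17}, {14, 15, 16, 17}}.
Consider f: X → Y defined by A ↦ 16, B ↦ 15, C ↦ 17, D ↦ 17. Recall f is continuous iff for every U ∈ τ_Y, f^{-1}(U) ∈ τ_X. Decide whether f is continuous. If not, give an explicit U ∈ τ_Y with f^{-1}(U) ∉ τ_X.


f is NOT continuous.

Compute f^{-1}(U) for each U ∈ τ_Y:
  U = ∅: f^{-1}(U) = ∅ ∈ τ_X ✓.
  U = {14}: f^{-1}(U) = ∅ ∈ τ_X ✓.
  U = {15, 17}: f^{-1}(U) = {B, C, D} ∉ τ_X ✗.
  U = {14, 15, 17}: f^{-1}(U) = {B, C, D} ∉ τ_X ✗.
  U = {14, 15, 16, 17}: f^{-1}(U) = {A, B, C, D} ∈ τ_X ✓.
Found U = {15, 17} with f^{-1}(U) = {B, C, D} not in τ_X. Therefore f is NOT continuous.


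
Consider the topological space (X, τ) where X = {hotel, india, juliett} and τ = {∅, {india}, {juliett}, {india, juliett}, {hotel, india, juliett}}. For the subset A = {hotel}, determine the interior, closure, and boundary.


int(A) = ∅, cl(A) = {hotel}, ∂A = {hotel}.

Closed sets in (X, τ) are complements of opens:
  closed(X, τ) = {∅, {hotel}, {hotel, india}, {hotel, juliett}, {hotel, india, juliett}}.
int(A) = ⋃ {U ∈ τ : U ⊆ A}. Opens contained in A: ∅.
Taking the union of these: int(A) = ∅.
cl(A) = ⋂ {C closed : A ⊆ C}. Closed sets containing A: {hotel}, {hotel, india}, {hotel, juliett}, {hotel, india, juliett}.
Intersecting these: cl(A) = {hotel}.
∂A = cl(A) ∖ int(A) = {hotel} ∖ ∅ = {hotel}.


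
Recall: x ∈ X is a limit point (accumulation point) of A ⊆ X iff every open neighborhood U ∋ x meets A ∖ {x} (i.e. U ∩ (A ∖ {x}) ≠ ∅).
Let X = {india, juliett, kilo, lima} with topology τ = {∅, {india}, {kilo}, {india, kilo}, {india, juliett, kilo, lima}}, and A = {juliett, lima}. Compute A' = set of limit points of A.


A' = {juliett, lima}

For each x ∈ X, list the open sets U ∈ τ with x ∈ U, then check whether U ∩ (A ∖ {x}) ≠ ∅ for every such U.
  x = india: open {india} ∋ x has {india} ∩ (A ∖ {india}) = ∅, so x is NOT a limit point.
  x = juliett: opens ∋ x are {india, juliett, kilo, lima}; each meets A ∖ {juliett}, so x IS a limit point.
  x = kilo: open {kilo} ∋ x has {kilo} ∩ (A ∖ {kilo}) = ∅, so x is NOT a limit point.
  x = lima: opens ∋ x are {india, juliett, kilo, lima}; each meets A ∖ {lima}, so x IS a limit point.
Collecting: A' = {juliett, lima}.


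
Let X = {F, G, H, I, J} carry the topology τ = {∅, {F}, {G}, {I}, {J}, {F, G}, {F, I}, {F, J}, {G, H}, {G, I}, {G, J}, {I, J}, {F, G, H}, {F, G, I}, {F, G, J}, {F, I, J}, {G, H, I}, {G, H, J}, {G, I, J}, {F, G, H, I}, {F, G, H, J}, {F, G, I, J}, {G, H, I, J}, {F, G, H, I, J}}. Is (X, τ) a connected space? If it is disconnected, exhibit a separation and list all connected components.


(X, τ) is disconnected; components = [{F}, {I}, {J}, {G, H}].

Find clopen sets (U ∈ τ with X ∖ U ∈ τ):
  U = ∅, X ∖ U = {F, G, H, I, J} — both open, so U is clopen.
  U = {F}, X ∖ U = {G, H, I, J} — both open, so U is clopen.
  U = {I}, X ∖ U = {F, G, H, J} — both open, so U is clopen.
  U = {J}, X ∖ U = {F, G, H, I} — both open, so U is clopen.
  U = {F, I}, X ∖ U = {G, H, J} — both open, so U is clopen.
  U = {F, J}, X ∖ U = {G, H, I} — both open, so U is clopen.
  U = {G, H}, X ∖ U = {F, I, J} — both open, so U is clopen.
  U = {I, J}, X ∖ U = {F, G, H} — both open, so U is clopen.
  U = {F, G, H}, X ∖ U = {I, J} — both open, so U is clopen.
  U = {F, I, J}, X ∖ U = {G, H} — both open, so U is clopen.
  U = {G, H, I}, X ∖ U = {F, J} — both open, so U is clopen.
  U = {G, H, J}, X ∖ U = {F, I} — both open, so U is clopen.
  U = {F, G, H, I}, X ∖ U = {J} — both open, so U is clopen.
  U = {F, G, H, J}, X ∖ U = {I} — both open, so U is clopen.
  U = {G, H, I, J}, X ∖ U = {F} — both open, so U is clopen.
  U = {F, G, H, I, J}, X ∖ U = ∅ — both open, so U is clopen.
Nontrivial clopen(s) exist: e.g. {F, J}. So (X, τ) is disconnected.
Compute connected components by grouping points that agree on all clopens:
  component: {F}
  component: {I}
  component: {J}
  component: {G, H}


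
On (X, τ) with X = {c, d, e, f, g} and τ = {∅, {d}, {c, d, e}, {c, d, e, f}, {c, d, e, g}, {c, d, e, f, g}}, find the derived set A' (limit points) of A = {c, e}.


A' = {c, e, f, g}

For each x ∈ X, list the open sets U ∈ τ with x ∈ U, then check whether U ∩ (A ∖ {x}) ≠ ∅ for every such U.
  x = c: opens ∋ x are {c, d, e}, {c, d, e, f}, {c, d, e, g}, {c, d, e, f, g}; each meets A ∖ {c}, so x IS a limit point.
  x = d: open {d} ∋ x has {d} ∩ (A ∖ {d}) = ∅, so x is NOT a limit point.
  x = e: opens ∋ x are {c, d, e}, {c, d, e, f}, {c, d, e, g}, {c, d, e, f, g}; each meets A ∖ {e}, so x IS a limit point.
  x = f: opens ∋ x are {c, d, e, f}, {c, d, e, f, g}; each meets A ∖ {f}, so x IS a limit point.
  x = g: opens ∋ x are {c, d, e, g}, {c, d, e, f, g}; each meets A ∖ {g}, so x IS a limit point.
Collecting: A' = {c, e, f, g}.


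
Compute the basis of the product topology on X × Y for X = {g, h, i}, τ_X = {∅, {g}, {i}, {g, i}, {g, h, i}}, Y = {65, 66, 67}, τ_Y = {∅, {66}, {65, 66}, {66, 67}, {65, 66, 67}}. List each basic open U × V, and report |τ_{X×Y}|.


Basis B = {∅ × ∅, {g} × {66}, {i} × {66}, {g} × {65, 66}, {g} × {66, 67}, {g, i} × {66}, {i} × {65, 66}, {i} × {66, 67}, {g} × {65, 66, 67}, {g, h, i} × {66}, {i} × {65, 66, 67}, {g, i} × {65, 66}, {g, i} × {66, 67}, {g, i} × {65, 66, 67}, {g, h, i} × {65, 66}, {g, h, i} × {66, 67}, {g, h, i} × {65, 66, 67}}; |τ_{X×Y}| = 50.

Enumerate products U × V with U ∈ τ_X, V ∈ τ_Y (deduplicated):
  ∅ × ∅ = {} (∅)
  {g} × {66} = {(g,66)}
  {i} × {66} = {(i,66)}
  {g} × {65, 66} = {(g,65), (g,66)}
  {g} × {66, 67} = {(g,66), (g,67)}
  {g, i} × {66} = {(g,66), (i,66)}
  {i} × {65, 66} = {(i,65), (i,66)}
  {i} × {66, 67} = {(i,66), (i,67)}
  {g} × {65, 66, 67} = {(g,65), (g,66), (g,67)}
  {g, h, i} × {66} = {(g,66), (h,66), (i,66)}
  {i} × {65, 66, 67} = {(i,65), (i,66), (i,67)}
  {g, i} × {65, 66} = {(g,65), (g,66), (i,65), (i,66)}
  {g, i} × {66, 67} = {(g,66), (g,67), (i,66), (i,67)}
  {g, i} × {65, 66, 67} = {(g,65), (g,66), (g,67), (i,65), (i,66), (i,67)}
  {g, h, i} × {65, 66} = {(g,65), (g,66), (h,65), (h,66), (i,65), (i,66)}
  {g, h, i} × {66, 67} = {(g,66), (g,67), (h,66), (h,67), (i,66), (i,67)}
  {g, h, i} × {65, 66, 67} = {(g,65), (g,66), (g,67), (h,65), (h,66), (h,67), (i,65), (i,66), (i,67)}
These 17 distinct sets form the basis B.
Close under arbitrary unions to get τ_{X×Y}; counting gives |τ_{X×Y}| = 50.


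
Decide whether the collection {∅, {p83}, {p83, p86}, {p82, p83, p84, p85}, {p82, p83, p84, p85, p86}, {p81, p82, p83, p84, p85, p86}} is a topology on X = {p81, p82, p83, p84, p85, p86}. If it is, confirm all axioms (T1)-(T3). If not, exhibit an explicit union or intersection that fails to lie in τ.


τ IS a topology on X.

Axiom (T1): ∅ ∈ τ? Yes; X ∈ τ? Yes.
Axiom (T2/T3): check pairwise unions and intersections of members of τ.
All pairwise intersections and unions checked — each lies in τ. Therefore τ satisfies (T1), (T2), (T3): it IS a topology on X.


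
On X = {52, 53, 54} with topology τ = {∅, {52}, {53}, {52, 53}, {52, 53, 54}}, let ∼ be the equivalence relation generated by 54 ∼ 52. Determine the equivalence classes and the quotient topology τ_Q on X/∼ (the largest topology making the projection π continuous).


X/∼ = {[52=54], [53]}; |τ_Q| = 3.

Equivalence classes: [52=54], [53].
Quotient map π: X → X/∼ sends 52 ↦ [52=54], 53 ↦ [53], 54 ↦ [52=54].
For each subset V ⊆ X/∼, compute π^{-1}(V) ⊆ X and check whether π^{-1}(V) ∈ τ. V is open in τ_Q iff π^{-1}(V) ∈ τ.
  V = {}: π^{-1}(V) = ∅ ∈ τ ✓.
  V = {[52=54]}: π^{-1}(V) = {52, 54} ∉ τ ✗.
  V = {[53]}: π^{-1}(V) = {53} ∈ τ ✓.
  V = {[52=54], [53]}: π^{-1}(V) = {52, 53, 54} ∈ τ ✓.
Open sets in the quotient: τ_Q = {{}, {[53]}, {[52=54], [53]}} (3 elements).
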